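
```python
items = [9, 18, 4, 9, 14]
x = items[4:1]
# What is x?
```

items has length 5. The slice items[4:1] resolves to an empty index range, so the result is [].

[]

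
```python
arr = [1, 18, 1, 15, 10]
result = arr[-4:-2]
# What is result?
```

arr has length 5. The slice arr[-4:-2] selects indices [1, 2] (1->18, 2->1), giving [18, 1].

[18, 1]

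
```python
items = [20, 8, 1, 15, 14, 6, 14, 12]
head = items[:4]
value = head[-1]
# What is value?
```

items has length 8. The slice items[:4] selects indices [0, 1, 2, 3] (0->20, 1->8, 2->1, 3->15), giving [20, 8, 1, 15]. So head = [20, 8, 1, 15]. Then head[-1] = 15.

15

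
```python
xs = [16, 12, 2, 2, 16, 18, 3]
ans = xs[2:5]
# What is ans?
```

xs has length 7. The slice xs[2:5] selects indices [2, 3, 4] (2->2, 3->2, 4->16), giving [2, 2, 16].

[2, 2, 16]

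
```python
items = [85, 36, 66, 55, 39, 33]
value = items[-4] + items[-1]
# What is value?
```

items has length 6. Negative index -4 maps to positive index 6 + (-4) = 2. items[2] = 66.
items has length 6. Negative index -1 maps to positive index 6 + (-1) = 5. items[5] = 33.
Sum: 66 + 33 = 99.

99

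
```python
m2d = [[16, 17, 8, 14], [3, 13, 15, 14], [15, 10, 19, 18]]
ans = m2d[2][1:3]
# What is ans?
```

m2d[2] = [15, 10, 19, 18]. m2d[2] has length 4. The slice m2d[2][1:3] selects indices [1, 2] (1->10, 2->19), giving [10, 19].

[10, 19]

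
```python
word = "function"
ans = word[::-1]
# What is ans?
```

word has length 8. The slice word[::-1] selects indices [7, 6, 5, 4, 3, 2, 1, 0] (7->'n', 6->'o', 5->'i', 4->'t', 3->'c', 2->'n', 1->'u', 0->'f'), giving 'noitcnuf'.

'noitcnuf'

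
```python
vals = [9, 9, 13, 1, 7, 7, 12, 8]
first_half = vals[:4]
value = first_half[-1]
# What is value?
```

vals has length 8. The slice vals[:4] selects indices [0, 1, 2, 3] (0->9, 1->9, 2->13, 3->1), giving [9, 9, 13, 1]. So first_half = [9, 9, 13, 1]. Then first_half[-1] = 1.

1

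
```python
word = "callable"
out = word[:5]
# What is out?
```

word has length 8. The slice word[:5] selects indices [0, 1, 2, 3, 4] (0->'c', 1->'a', 2->'l', 3->'l', 4->'a'), giving 'calla'.

'calla'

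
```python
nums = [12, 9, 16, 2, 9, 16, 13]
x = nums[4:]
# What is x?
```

nums has length 7. The slice nums[4:] selects indices [4, 5, 6] (4->9, 5->16, 6->13), giving [9, 16, 13].

[9, 16, 13]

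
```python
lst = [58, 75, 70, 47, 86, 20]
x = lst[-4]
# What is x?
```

lst has length 6. Negative index -4 maps to positive index 6 + (-4) = 2. lst[2] = 70.

70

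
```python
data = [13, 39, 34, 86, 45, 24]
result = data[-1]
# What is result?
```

data has length 6. Negative index -1 maps to positive index 6 + (-1) = 5. data[5] = 24.

24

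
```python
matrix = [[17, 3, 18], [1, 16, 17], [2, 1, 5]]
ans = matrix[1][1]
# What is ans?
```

matrix[1] = [1, 16, 17]. Taking column 1 of that row yields 16.

16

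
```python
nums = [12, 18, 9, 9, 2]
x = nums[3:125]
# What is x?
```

nums has length 5. The slice nums[3:125] selects indices [3, 4] (3->9, 4->2), giving [9, 2].

[9, 2]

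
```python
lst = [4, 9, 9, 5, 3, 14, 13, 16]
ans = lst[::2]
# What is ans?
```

lst has length 8. The slice lst[::2] selects indices [0, 2, 4, 6] (0->4, 2->9, 4->3, 6->13), giving [4, 9, 3, 13].

[4, 9, 3, 13]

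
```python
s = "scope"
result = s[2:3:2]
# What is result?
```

s has length 5. The slice s[2:3:2] selects indices [2] (2->'o'), giving 'o'.

'o'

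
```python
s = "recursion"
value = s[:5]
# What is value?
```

s has length 9. The slice s[:5] selects indices [0, 1, 2, 3, 4] (0->'r', 1->'e', 2->'c', 3->'u', 4->'r'), giving 'recur'.

'recur'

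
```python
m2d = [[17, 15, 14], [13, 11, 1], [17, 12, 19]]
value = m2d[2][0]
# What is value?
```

m2d[2] = [17, 12, 19]. Taking column 0 of that row yields 17.

17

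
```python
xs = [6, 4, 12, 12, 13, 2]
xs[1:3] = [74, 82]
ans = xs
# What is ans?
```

xs starts as [6, 4, 12, 12, 13, 2] (length 6). The slice xs[1:3] covers indices [1, 2] with values [4, 12]. Replacing that slice with [74, 82] (same length) produces [6, 74, 82, 12, 13, 2].

[6, 74, 82, 12, 13, 2]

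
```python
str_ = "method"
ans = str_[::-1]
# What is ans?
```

str_ has length 6. The slice str_[::-1] selects indices [5, 4, 3, 2, 1, 0] (5->'d', 4->'o', 3->'h', 2->'t', 1->'e', 0->'m'), giving 'dohtem'.

'dohtem'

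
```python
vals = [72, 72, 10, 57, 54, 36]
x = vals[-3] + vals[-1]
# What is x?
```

vals has length 6. Negative index -3 maps to positive index 6 + (-3) = 3. vals[3] = 57.
vals has length 6. Negative index -1 maps to positive index 6 + (-1) = 5. vals[5] = 36.
Sum: 57 + 36 = 93.

93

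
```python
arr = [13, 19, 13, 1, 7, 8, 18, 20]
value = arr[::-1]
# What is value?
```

arr has length 8. The slice arr[::-1] selects indices [7, 6, 5, 4, 3, 2, 1, 0] (7->20, 6->18, 5->8, 4->7, 3->1, 2->13, 1->19, 0->13), giving [20, 18, 8, 7, 1, 13, 19, 13].

[20, 18, 8, 7, 1, 13, 19, 13]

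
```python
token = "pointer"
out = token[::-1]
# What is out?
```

token has length 7. The slice token[::-1] selects indices [6, 5, 4, 3, 2, 1, 0] (6->'r', 5->'e', 4->'t', 3->'n', 2->'i', 1->'o', 0->'p'), giving 'retniop'.

'retniop'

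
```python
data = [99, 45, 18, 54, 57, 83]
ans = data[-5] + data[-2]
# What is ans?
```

data has length 6. Negative index -5 maps to positive index 6 + (-5) = 1. data[1] = 45.
data has length 6. Negative index -2 maps to positive index 6 + (-2) = 4. data[4] = 57.
Sum: 45 + 57 = 102.

102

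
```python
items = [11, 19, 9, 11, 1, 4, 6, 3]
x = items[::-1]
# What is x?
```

items has length 8. The slice items[::-1] selects indices [7, 6, 5, 4, 3, 2, 1, 0] (7->3, 6->6, 5->4, 4->1, 3->11, 2->9, 1->19, 0->11), giving [3, 6, 4, 1, 11, 9, 19, 11].

[3, 6, 4, 1, 11, 9, 19, 11]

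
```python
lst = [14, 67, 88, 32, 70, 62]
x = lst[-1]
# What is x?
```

lst has length 6. Negative index -1 maps to positive index 6 + (-1) = 5. lst[5] = 62.

62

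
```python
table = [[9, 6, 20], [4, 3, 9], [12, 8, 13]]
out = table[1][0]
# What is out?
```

table[1] = [4, 3, 9]. Taking column 0 of that row yields 4.

4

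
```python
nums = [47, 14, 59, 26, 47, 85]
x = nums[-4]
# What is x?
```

nums has length 6. Negative index -4 maps to positive index 6 + (-4) = 2. nums[2] = 59.

59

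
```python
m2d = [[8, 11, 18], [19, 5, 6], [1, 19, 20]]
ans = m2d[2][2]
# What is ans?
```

m2d[2] = [1, 19, 20]. Taking column 2 of that row yields 20.

20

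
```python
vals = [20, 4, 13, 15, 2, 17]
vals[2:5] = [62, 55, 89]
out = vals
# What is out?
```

vals starts as [20, 4, 13, 15, 2, 17] (length 6). The slice vals[2:5] covers indices [2, 3, 4] with values [13, 15, 2]. Replacing that slice with [62, 55, 89] (same length) produces [20, 4, 62, 55, 89, 17].

[20, 4, 62, 55, 89, 17]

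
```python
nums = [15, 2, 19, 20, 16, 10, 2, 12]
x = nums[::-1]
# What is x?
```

nums has length 8. The slice nums[::-1] selects indices [7, 6, 5, 4, 3, 2, 1, 0] (7->12, 6->2, 5->10, 4->16, 3->20, 2->19, 1->2, 0->15), giving [12, 2, 10, 16, 20, 19, 2, 15].

[12, 2, 10, 16, 20, 19, 2, 15]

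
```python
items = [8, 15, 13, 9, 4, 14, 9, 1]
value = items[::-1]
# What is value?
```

items has length 8. The slice items[::-1] selects indices [7, 6, 5, 4, 3, 2, 1, 0] (7->1, 6->9, 5->14, 4->4, 3->9, 2->13, 1->15, 0->8), giving [1, 9, 14, 4, 9, 13, 15, 8].

[1, 9, 14, 4, 9, 13, 15, 8]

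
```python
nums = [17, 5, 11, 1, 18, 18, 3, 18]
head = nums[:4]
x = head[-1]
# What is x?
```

nums has length 8. The slice nums[:4] selects indices [0, 1, 2, 3] (0->17, 1->5, 2->11, 3->1), giving [17, 5, 11, 1]. So head = [17, 5, 11, 1]. Then head[-1] = 1.

1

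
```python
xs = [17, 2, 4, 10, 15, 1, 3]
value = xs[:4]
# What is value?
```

xs has length 7. The slice xs[:4] selects indices [0, 1, 2, 3] (0->17, 1->2, 2->4, 3->10), giving [17, 2, 4, 10].

[17, 2, 4, 10]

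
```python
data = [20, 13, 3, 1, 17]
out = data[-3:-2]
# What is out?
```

data has length 5. The slice data[-3:-2] selects indices [2] (2->3), giving [3].

[3]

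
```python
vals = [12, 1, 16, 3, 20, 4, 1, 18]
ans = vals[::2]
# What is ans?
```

vals has length 8. The slice vals[::2] selects indices [0, 2, 4, 6] (0->12, 2->16, 4->20, 6->1), giving [12, 16, 20, 1].

[12, 16, 20, 1]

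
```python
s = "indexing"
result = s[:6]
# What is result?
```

s has length 8. The slice s[:6] selects indices [0, 1, 2, 3, 4, 5] (0->'i', 1->'n', 2->'d', 3->'e', 4->'x', 5->'i'), giving 'indexi'.

'indexi'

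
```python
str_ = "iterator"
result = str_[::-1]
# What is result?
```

str_ has length 8. The slice str_[::-1] selects indices [7, 6, 5, 4, 3, 2, 1, 0] (7->'r', 6->'o', 5->'t', 4->'a', 3->'r', 2->'e', 1->'t', 0->'i'), giving 'rotareti'.

'rotareti'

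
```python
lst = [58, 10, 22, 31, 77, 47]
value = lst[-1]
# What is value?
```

lst has length 6. Negative index -1 maps to positive index 6 + (-1) = 5. lst[5] = 47.

47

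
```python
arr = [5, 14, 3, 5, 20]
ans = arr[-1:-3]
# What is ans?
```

arr has length 5. The slice arr[-1:-3] resolves to an empty index range, so the result is [].

[]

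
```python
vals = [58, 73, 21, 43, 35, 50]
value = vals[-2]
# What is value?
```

vals has length 6. Negative index -2 maps to positive index 6 + (-2) = 4. vals[4] = 35.

35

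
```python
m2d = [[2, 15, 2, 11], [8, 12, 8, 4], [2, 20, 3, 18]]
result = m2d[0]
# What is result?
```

m2d has 3 rows. Row 0 is [2, 15, 2, 11].

[2, 15, 2, 11]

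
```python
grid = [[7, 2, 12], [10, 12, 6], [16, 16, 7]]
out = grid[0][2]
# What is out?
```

grid[0] = [7, 2, 12]. Taking column 2 of that row yields 12.

12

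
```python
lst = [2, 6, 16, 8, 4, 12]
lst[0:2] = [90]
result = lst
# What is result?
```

lst starts as [2, 6, 16, 8, 4, 12] (length 6). The slice lst[0:2] covers indices [0, 1] with values [2, 6]. Replacing that slice with [90] (different length) produces [90, 16, 8, 4, 12].

[90, 16, 8, 4, 12]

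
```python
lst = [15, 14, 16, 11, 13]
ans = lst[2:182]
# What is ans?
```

lst has length 5. The slice lst[2:182] selects indices [2, 3, 4] (2->16, 3->11, 4->13), giving [16, 11, 13].

[16, 11, 13]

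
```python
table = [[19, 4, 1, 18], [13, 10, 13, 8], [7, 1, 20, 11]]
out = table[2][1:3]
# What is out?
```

table[2] = [7, 1, 20, 11]. table[2] has length 4. The slice table[2][1:3] selects indices [1, 2] (1->1, 2->20), giving [1, 20].

[1, 20]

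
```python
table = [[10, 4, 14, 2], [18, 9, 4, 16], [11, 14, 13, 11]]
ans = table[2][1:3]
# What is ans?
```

table[2] = [11, 14, 13, 11]. table[2] has length 4. The slice table[2][1:3] selects indices [1, 2] (1->14, 2->13), giving [14, 13].

[14, 13]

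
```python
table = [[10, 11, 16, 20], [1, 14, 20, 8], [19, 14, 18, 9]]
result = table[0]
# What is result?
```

table has 3 rows. Row 0 is [10, 11, 16, 20].

[10, 11, 16, 20]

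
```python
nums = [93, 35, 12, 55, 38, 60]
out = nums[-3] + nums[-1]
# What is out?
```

nums has length 6. Negative index -3 maps to positive index 6 + (-3) = 3. nums[3] = 55.
nums has length 6. Negative index -1 maps to positive index 6 + (-1) = 5. nums[5] = 60.
Sum: 55 + 60 = 115.

115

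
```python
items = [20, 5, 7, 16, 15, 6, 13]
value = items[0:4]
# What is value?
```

items has length 7. The slice items[0:4] selects indices [0, 1, 2, 3] (0->20, 1->5, 2->7, 3->16), giving [20, 5, 7, 16].

[20, 5, 7, 16]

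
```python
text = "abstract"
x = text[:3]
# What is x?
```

text has length 8. The slice text[:3] selects indices [0, 1, 2] (0->'a', 1->'b', 2->'s'), giving 'abs'.

'abs'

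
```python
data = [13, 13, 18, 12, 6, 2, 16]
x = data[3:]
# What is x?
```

data has length 7. The slice data[3:] selects indices [3, 4, 5, 6] (3->12, 4->6, 5->2, 6->16), giving [12, 6, 2, 16].

[12, 6, 2, 16]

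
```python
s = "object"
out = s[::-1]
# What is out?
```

s has length 6. The slice s[::-1] selects indices [5, 4, 3, 2, 1, 0] (5->'t', 4->'c', 3->'e', 2->'j', 1->'b', 0->'o'), giving 'tcejbo'.

'tcejbo'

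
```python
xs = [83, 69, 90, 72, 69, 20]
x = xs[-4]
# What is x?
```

xs has length 6. Negative index -4 maps to positive index 6 + (-4) = 2. xs[2] = 90.

90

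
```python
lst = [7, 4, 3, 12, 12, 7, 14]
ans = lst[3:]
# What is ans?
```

lst has length 7. The slice lst[3:] selects indices [3, 4, 5, 6] (3->12, 4->12, 5->7, 6->14), giving [12, 12, 7, 14].

[12, 12, 7, 14]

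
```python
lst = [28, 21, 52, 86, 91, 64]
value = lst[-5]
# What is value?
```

lst has length 6. Negative index -5 maps to positive index 6 + (-5) = 1. lst[1] = 21.

21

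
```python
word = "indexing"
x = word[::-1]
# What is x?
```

word has length 8. The slice word[::-1] selects indices [7, 6, 5, 4, 3, 2, 1, 0] (7->'g', 6->'n', 5->'i', 4->'x', 3->'e', 2->'d', 1->'n', 0->'i'), giving 'gnixedni'.

'gnixedni'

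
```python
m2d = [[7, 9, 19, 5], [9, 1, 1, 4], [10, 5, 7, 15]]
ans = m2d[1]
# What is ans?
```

m2d has 3 rows. Row 1 is [9, 1, 1, 4].

[9, 1, 1, 4]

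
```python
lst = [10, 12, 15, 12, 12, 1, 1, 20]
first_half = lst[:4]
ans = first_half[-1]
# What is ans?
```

lst has length 8. The slice lst[:4] selects indices [0, 1, 2, 3] (0->10, 1->12, 2->15, 3->12), giving [10, 12, 15, 12]. So first_half = [10, 12, 15, 12]. Then first_half[-1] = 12.

12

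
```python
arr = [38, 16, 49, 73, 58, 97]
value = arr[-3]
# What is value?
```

arr has length 6. Negative index -3 maps to positive index 6 + (-3) = 3. arr[3] = 73.

73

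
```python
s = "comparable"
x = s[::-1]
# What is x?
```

s has length 10. The slice s[::-1] selects indices [9, 8, 7, 6, 5, 4, 3, 2, 1, 0] (9->'e', 8->'l', 7->'b', 6->'a', 5->'r', 4->'a', 3->'p', 2->'m', 1->'o', 0->'c'), giving 'elbarapmoc'.

'elbarapmoc'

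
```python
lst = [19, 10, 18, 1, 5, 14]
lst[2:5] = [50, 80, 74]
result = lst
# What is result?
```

lst starts as [19, 10, 18, 1, 5, 14] (length 6). The slice lst[2:5] covers indices [2, 3, 4] with values [18, 1, 5]. Replacing that slice with [50, 80, 74] (same length) produces [19, 10, 50, 80, 74, 14].

[19, 10, 50, 80, 74, 14]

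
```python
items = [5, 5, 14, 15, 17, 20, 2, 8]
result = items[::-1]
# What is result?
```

items has length 8. The slice items[::-1] selects indices [7, 6, 5, 4, 3, 2, 1, 0] (7->8, 6->2, 5->20, 4->17, 3->15, 2->14, 1->5, 0->5), giving [8, 2, 20, 17, 15, 14, 5, 5].

[8, 2, 20, 17, 15, 14, 5, 5]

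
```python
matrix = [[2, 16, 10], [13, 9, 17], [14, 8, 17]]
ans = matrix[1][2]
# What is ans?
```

matrix[1] = [13, 9, 17]. Taking column 2 of that row yields 17.

17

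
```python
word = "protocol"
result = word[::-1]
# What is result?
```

word has length 8. The slice word[::-1] selects indices [7, 6, 5, 4, 3, 2, 1, 0] (7->'l', 6->'o', 5->'c', 4->'o', 3->'t', 2->'o', 1->'r', 0->'p'), giving 'locotorp'.

'locotorp'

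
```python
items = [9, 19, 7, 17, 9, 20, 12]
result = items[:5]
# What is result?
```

items has length 7. The slice items[:5] selects indices [0, 1, 2, 3, 4] (0->9, 1->19, 2->7, 3->17, 4->9), giving [9, 19, 7, 17, 9].

[9, 19, 7, 17, 9]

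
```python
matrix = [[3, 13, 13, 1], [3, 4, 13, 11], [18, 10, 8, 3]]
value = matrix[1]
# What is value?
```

matrix has 3 rows. Row 1 is [3, 4, 13, 11].

[3, 4, 13, 11]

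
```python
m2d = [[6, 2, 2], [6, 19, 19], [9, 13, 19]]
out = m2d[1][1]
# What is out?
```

m2d[1] = [6, 19, 19]. Taking column 1 of that row yields 19.

19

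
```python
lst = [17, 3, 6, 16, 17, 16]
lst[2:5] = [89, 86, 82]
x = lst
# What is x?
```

lst starts as [17, 3, 6, 16, 17, 16] (length 6). The slice lst[2:5] covers indices [2, 3, 4] with values [6, 16, 17]. Replacing that slice with [89, 86, 82] (same length) produces [17, 3, 89, 86, 82, 16].

[17, 3, 89, 86, 82, 16]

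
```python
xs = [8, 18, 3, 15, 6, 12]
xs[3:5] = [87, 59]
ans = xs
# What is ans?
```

xs starts as [8, 18, 3, 15, 6, 12] (length 6). The slice xs[3:5] covers indices [3, 4] with values [15, 6]. Replacing that slice with [87, 59] (same length) produces [8, 18, 3, 87, 59, 12].

[8, 18, 3, 87, 59, 12]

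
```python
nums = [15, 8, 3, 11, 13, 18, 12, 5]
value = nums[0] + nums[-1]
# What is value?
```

nums has length 8. nums[0] = 15.
nums has length 8. Negative index -1 maps to positive index 8 + (-1) = 7. nums[7] = 5.
Sum: 15 + 5 = 20.

20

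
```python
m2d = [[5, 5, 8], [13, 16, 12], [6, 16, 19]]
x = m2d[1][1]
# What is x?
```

m2d[1] = [13, 16, 12]. Taking column 1 of that row yields 16.

16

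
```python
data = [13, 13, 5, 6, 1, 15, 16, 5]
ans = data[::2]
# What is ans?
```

data has length 8. The slice data[::2] selects indices [0, 2, 4, 6] (0->13, 2->5, 4->1, 6->16), giving [13, 5, 1, 16].

[13, 5, 1, 16]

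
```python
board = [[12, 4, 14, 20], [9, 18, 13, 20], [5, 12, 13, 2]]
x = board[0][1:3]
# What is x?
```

board[0] = [12, 4, 14, 20]. board[0] has length 4. The slice board[0][1:3] selects indices [1, 2] (1->4, 2->14), giving [4, 14].

[4, 14]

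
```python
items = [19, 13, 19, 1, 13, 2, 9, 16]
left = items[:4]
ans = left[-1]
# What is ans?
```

items has length 8. The slice items[:4] selects indices [0, 1, 2, 3] (0->19, 1->13, 2->19, 3->1), giving [19, 13, 19, 1]. So left = [19, 13, 19, 1]. Then left[-1] = 1.

1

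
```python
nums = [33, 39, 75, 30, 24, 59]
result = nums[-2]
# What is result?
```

nums has length 6. Negative index -2 maps to positive index 6 + (-2) = 4. nums[4] = 24.

24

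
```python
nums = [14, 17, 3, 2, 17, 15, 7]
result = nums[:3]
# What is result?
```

nums has length 7. The slice nums[:3] selects indices [0, 1, 2] (0->14, 1->17, 2->3), giving [14, 17, 3].

[14, 17, 3]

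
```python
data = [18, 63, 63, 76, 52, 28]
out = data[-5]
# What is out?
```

data has length 6. Negative index -5 maps to positive index 6 + (-5) = 1. data[1] = 63.

63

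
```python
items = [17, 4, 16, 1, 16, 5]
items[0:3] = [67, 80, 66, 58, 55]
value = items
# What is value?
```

items starts as [17, 4, 16, 1, 16, 5] (length 6). The slice items[0:3] covers indices [0, 1, 2] with values [17, 4, 16]. Replacing that slice with [67, 80, 66, 58, 55] (different length) produces [67, 80, 66, 58, 55, 1, 16, 5].

[67, 80, 66, 58, 55, 1, 16, 5]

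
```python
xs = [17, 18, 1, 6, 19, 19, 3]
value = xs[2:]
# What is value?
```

xs has length 7. The slice xs[2:] selects indices [2, 3, 4, 5, 6] (2->1, 3->6, 4->19, 5->19, 6->3), giving [1, 6, 19, 19, 3].

[1, 6, 19, 19, 3]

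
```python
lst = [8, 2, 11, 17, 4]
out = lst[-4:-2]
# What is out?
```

lst has length 5. The slice lst[-4:-2] selects indices [1, 2] (1->2, 2->11), giving [2, 11].

[2, 11]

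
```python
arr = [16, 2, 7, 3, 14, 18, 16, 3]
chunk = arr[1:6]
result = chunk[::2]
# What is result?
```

arr has length 8. The slice arr[1:6] selects indices [1, 2, 3, 4, 5] (1->2, 2->7, 3->3, 4->14, 5->18), giving [2, 7, 3, 14, 18]. So chunk = [2, 7, 3, 14, 18]. chunk has length 5. The slice chunk[::2] selects indices [0, 2, 4] (0->2, 2->3, 4->18), giving [2, 3, 18].

[2, 3, 18]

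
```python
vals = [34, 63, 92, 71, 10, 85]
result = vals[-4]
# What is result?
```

vals has length 6. Negative index -4 maps to positive index 6 + (-4) = 2. vals[2] = 92.

92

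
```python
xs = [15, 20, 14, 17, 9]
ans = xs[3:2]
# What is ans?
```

xs has length 5. The slice xs[3:2] resolves to an empty index range, so the result is [].

[]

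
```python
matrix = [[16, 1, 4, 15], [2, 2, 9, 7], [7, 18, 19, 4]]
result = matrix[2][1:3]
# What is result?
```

matrix[2] = [7, 18, 19, 4]. matrix[2] has length 4. The slice matrix[2][1:3] selects indices [1, 2] (1->18, 2->19), giving [18, 19].

[18, 19]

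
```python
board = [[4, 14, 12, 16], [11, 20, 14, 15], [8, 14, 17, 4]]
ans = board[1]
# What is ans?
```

board has 3 rows. Row 1 is [11, 20, 14, 15].

[11, 20, 14, 15]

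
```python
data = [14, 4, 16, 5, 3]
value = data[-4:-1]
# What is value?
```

data has length 5. The slice data[-4:-1] selects indices [1, 2, 3] (1->4, 2->16, 3->5), giving [4, 16, 5].

[4, 16, 5]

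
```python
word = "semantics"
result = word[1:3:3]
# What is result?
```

word has length 9. The slice word[1:3:3] selects indices [1] (1->'e'), giving 'e'.

'e'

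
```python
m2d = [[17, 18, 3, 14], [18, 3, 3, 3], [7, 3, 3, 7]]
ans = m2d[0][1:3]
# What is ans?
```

m2d[0] = [17, 18, 3, 14]. m2d[0] has length 4. The slice m2d[0][1:3] selects indices [1, 2] (1->18, 2->3), giving [18, 3].

[18, 3]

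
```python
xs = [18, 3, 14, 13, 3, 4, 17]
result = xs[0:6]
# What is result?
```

xs has length 7. The slice xs[0:6] selects indices [0, 1, 2, 3, 4, 5] (0->18, 1->3, 2->14, 3->13, 4->3, 5->4), giving [18, 3, 14, 13, 3, 4].

[18, 3, 14, 13, 3, 4]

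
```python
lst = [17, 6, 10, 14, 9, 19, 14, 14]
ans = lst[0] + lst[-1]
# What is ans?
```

lst has length 8. lst[0] = 17.
lst has length 8. Negative index -1 maps to positive index 8 + (-1) = 7. lst[7] = 14.
Sum: 17 + 14 = 31.

31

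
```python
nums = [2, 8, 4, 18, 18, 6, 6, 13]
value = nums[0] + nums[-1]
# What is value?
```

nums has length 8. nums[0] = 2.
nums has length 8. Negative index -1 maps to positive index 8 + (-1) = 7. nums[7] = 13.
Sum: 2 + 13 = 15.

15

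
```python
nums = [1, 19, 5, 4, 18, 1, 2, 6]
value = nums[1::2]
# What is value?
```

nums has length 8. The slice nums[1::2] selects indices [1, 3, 5, 7] (1->19, 3->4, 5->1, 7->6), giving [19, 4, 1, 6].

[19, 4, 1, 6]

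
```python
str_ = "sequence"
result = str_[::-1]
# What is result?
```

str_ has length 8. The slice str_[::-1] selects indices [7, 6, 5, 4, 3, 2, 1, 0] (7->'e', 6->'c', 5->'n', 4->'e', 3->'u', 2->'q', 1->'e', 0->'s'), giving 'ecneuqes'.

'ecneuqes'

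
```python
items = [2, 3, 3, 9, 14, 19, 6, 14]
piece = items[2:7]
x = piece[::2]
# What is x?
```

items has length 8. The slice items[2:7] selects indices [2, 3, 4, 5, 6] (2->3, 3->9, 4->14, 5->19, 6->6), giving [3, 9, 14, 19, 6]. So piece = [3, 9, 14, 19, 6]. piece has length 5. The slice piece[::2] selects indices [0, 2, 4] (0->3, 2->14, 4->6), giving [3, 14, 6].

[3, 14, 6]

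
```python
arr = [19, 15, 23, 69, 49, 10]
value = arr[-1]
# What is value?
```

arr has length 6. Negative index -1 maps to positive index 6 + (-1) = 5. arr[5] = 10.

10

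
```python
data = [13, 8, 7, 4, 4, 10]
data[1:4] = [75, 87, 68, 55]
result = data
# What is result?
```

data starts as [13, 8, 7, 4, 4, 10] (length 6). The slice data[1:4] covers indices [1, 2, 3] with values [8, 7, 4]. Replacing that slice with [75, 87, 68, 55] (different length) produces [13, 75, 87, 68, 55, 4, 10].

[13, 75, 87, 68, 55, 4, 10]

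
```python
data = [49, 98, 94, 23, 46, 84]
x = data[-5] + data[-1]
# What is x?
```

data has length 6. Negative index -5 maps to positive index 6 + (-5) = 1. data[1] = 98.
data has length 6. Negative index -1 maps to positive index 6 + (-1) = 5. data[5] = 84.
Sum: 98 + 84 = 182.

182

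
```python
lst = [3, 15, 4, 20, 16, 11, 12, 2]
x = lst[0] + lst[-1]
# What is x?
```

lst has length 8. lst[0] = 3.
lst has length 8. Negative index -1 maps to positive index 8 + (-1) = 7. lst[7] = 2.
Sum: 3 + 2 = 5.

5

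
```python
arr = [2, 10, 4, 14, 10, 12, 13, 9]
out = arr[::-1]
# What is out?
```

arr has length 8. The slice arr[::-1] selects indices [7, 6, 5, 4, 3, 2, 1, 0] (7->9, 6->13, 5->12, 4->10, 3->14, 2->4, 1->10, 0->2), giving [9, 13, 12, 10, 14, 4, 10, 2].

[9, 13, 12, 10, 14, 4, 10, 2]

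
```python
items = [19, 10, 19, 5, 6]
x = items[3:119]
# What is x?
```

items has length 5. The slice items[3:119] selects indices [3, 4] (3->5, 4->6), giving [5, 6].

[5, 6]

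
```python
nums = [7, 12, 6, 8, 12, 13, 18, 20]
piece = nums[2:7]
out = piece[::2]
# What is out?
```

nums has length 8. The slice nums[2:7] selects indices [2, 3, 4, 5, 6] (2->6, 3->8, 4->12, 5->13, 6->18), giving [6, 8, 12, 13, 18]. So piece = [6, 8, 12, 13, 18]. piece has length 5. The slice piece[::2] selects indices [0, 2, 4] (0->6, 2->12, 4->18), giving [6, 12, 18].

[6, 12, 18]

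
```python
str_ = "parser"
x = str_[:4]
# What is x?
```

str_ has length 6. The slice str_[:4] selects indices [0, 1, 2, 3] (0->'p', 1->'a', 2->'r', 3->'s'), giving 'pars'.

'pars'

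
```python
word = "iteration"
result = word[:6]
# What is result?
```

word has length 9. The slice word[:6] selects indices [0, 1, 2, 3, 4, 5] (0->'i', 1->'t', 2->'e', 3->'r', 4->'a', 5->'t'), giving 'iterat'.

'iterat'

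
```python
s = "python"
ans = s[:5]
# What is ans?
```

s has length 6. The slice s[:5] selects indices [0, 1, 2, 3, 4] (0->'p', 1->'y', 2->'t', 3->'h', 4->'o'), giving 'pytho'.

'pytho'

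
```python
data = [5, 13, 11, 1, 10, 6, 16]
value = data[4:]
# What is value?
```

data has length 7. The slice data[4:] selects indices [4, 5, 6] (4->10, 5->6, 6->16), giving [10, 6, 16].

[10, 6, 16]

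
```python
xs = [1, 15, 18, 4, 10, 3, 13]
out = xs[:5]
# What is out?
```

xs has length 7. The slice xs[:5] selects indices [0, 1, 2, 3, 4] (0->1, 1->15, 2->18, 3->4, 4->10), giving [1, 15, 18, 4, 10].

[1, 15, 18, 4, 10]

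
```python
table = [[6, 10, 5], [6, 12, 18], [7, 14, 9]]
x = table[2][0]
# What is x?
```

table[2] = [7, 14, 9]. Taking column 0 of that row yields 7.

7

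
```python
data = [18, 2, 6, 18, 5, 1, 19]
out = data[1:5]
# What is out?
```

data has length 7. The slice data[1:5] selects indices [1, 2, 3, 4] (1->2, 2->6, 3->18, 4->5), giving [2, 6, 18, 5].

[2, 6, 18, 5]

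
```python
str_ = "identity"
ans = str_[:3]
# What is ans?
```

str_ has length 8. The slice str_[:3] selects indices [0, 1, 2] (0->'i', 1->'d', 2->'e'), giving 'ide'.

'ide'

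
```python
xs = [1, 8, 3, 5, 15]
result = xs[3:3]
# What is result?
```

xs has length 5. The slice xs[3:3] resolves to an empty index range, so the result is [].

[]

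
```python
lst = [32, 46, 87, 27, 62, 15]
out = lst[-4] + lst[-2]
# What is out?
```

lst has length 6. Negative index -4 maps to positive index 6 + (-4) = 2. lst[2] = 87.
lst has length 6. Negative index -2 maps to positive index 6 + (-2) = 4. lst[4] = 62.
Sum: 87 + 62 = 149.

149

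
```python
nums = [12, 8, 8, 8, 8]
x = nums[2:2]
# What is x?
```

nums has length 5. The slice nums[2:2] resolves to an empty index range, so the result is [].

[]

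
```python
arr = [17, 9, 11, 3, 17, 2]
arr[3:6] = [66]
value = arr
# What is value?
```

arr starts as [17, 9, 11, 3, 17, 2] (length 6). The slice arr[3:6] covers indices [3, 4, 5] with values [3, 17, 2]. Replacing that slice with [66] (different length) produces [17, 9, 11, 66].

[17, 9, 11, 66]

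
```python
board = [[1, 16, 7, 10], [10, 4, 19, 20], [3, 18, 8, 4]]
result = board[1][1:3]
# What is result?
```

board[1] = [10, 4, 19, 20]. board[1] has length 4. The slice board[1][1:3] selects indices [1, 2] (1->4, 2->19), giving [4, 19].

[4, 19]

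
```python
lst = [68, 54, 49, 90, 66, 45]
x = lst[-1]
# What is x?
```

lst has length 6. Negative index -1 maps to positive index 6 + (-1) = 5. lst[5] = 45.

45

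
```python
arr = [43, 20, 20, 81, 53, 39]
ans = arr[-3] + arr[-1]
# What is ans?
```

arr has length 6. Negative index -3 maps to positive index 6 + (-3) = 3. arr[3] = 81.
arr has length 6. Negative index -1 maps to positive index 6 + (-1) = 5. arr[5] = 39.
Sum: 81 + 39 = 120.

120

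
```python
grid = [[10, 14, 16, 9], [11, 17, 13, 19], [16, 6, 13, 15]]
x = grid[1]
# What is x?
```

grid has 3 rows. Row 1 is [11, 17, 13, 19].

[11, 17, 13, 19]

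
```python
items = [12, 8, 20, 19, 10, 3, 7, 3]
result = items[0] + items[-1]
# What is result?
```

items has length 8. items[0] = 12.
items has length 8. Negative index -1 maps to positive index 8 + (-1) = 7. items[7] = 3.
Sum: 12 + 3 = 15.

15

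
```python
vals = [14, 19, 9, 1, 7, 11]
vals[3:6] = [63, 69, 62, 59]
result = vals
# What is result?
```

vals starts as [14, 19, 9, 1, 7, 11] (length 6). The slice vals[3:6] covers indices [3, 4, 5] with values [1, 7, 11]. Replacing that slice with [63, 69, 62, 59] (different length) produces [14, 19, 9, 63, 69, 62, 59].

[14, 19, 9, 63, 69, 62, 59]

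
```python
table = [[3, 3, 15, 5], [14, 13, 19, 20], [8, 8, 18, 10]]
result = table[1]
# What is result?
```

table has 3 rows. Row 1 is [14, 13, 19, 20].

[14, 13, 19, 20]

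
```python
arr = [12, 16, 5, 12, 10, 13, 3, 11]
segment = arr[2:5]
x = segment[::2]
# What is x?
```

arr has length 8. The slice arr[2:5] selects indices [2, 3, 4] (2->5, 3->12, 4->10), giving [5, 12, 10]. So segment = [5, 12, 10]. segment has length 3. The slice segment[::2] selects indices [0, 2] (0->5, 2->10), giving [5, 10].

[5, 10]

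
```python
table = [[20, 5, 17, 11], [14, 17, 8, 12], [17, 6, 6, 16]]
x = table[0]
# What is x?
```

table has 3 rows. Row 0 is [20, 5, 17, 11].

[20, 5, 17, 11]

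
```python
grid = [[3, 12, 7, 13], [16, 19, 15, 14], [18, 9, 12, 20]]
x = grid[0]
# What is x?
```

grid has 3 rows. Row 0 is [3, 12, 7, 13].

[3, 12, 7, 13]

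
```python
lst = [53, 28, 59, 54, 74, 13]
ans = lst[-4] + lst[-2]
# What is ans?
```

lst has length 6. Negative index -4 maps to positive index 6 + (-4) = 2. lst[2] = 59.
lst has length 6. Negative index -2 maps to positive index 6 + (-2) = 4. lst[4] = 74.
Sum: 59 + 74 = 133.

133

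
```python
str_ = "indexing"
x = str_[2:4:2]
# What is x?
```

str_ has length 8. The slice str_[2:4:2] selects indices [2] (2->'d'), giving 'd'.

'd'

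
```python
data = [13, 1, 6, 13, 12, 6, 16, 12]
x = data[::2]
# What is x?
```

data has length 8. The slice data[::2] selects indices [0, 2, 4, 6] (0->13, 2->6, 4->12, 6->16), giving [13, 6, 12, 16].

[13, 6, 12, 16]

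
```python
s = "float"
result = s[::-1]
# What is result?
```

s has length 5. The slice s[::-1] selects indices [4, 3, 2, 1, 0] (4->'t', 3->'a', 2->'o', 1->'l', 0->'f'), giving 'taolf'.

'taolf'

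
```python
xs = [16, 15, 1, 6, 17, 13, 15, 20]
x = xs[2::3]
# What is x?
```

xs has length 8. The slice xs[2::3] selects indices [2, 5] (2->1, 5->13), giving [1, 13].

[1, 13]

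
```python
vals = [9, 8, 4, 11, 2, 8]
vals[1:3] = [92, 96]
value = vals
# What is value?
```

vals starts as [9, 8, 4, 11, 2, 8] (length 6). The slice vals[1:3] covers indices [1, 2] with values [8, 4]. Replacing that slice with [92, 96] (same length) produces [9, 92, 96, 11, 2, 8].

[9, 92, 96, 11, 2, 8]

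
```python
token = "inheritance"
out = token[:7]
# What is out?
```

token has length 11. The slice token[:7] selects indices [0, 1, 2, 3, 4, 5, 6] (0->'i', 1->'n', 2->'h', 3->'e', 4->'r', 5->'i', 6->'t'), giving 'inherit'.

'inherit'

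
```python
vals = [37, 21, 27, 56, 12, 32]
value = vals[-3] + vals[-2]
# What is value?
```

vals has length 6. Negative index -3 maps to positive index 6 + (-3) = 3. vals[3] = 56.
vals has length 6. Negative index -2 maps to positive index 6 + (-2) = 4. vals[4] = 12.
Sum: 56 + 12 = 68.

68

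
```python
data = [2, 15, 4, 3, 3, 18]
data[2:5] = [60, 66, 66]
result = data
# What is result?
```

data starts as [2, 15, 4, 3, 3, 18] (length 6). The slice data[2:5] covers indices [2, 3, 4] with values [4, 3, 3]. Replacing that slice with [60, 66, 66] (same length) produces [2, 15, 60, 66, 66, 18].

[2, 15, 60, 66, 66, 18]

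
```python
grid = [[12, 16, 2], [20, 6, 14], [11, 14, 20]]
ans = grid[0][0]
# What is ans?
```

grid[0] = [12, 16, 2]. Taking column 0 of that row yields 12.

12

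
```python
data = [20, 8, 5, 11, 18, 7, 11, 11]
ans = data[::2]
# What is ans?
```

data has length 8. The slice data[::2] selects indices [0, 2, 4, 6] (0->20, 2->5, 4->18, 6->11), giving [20, 5, 18, 11].

[20, 5, 18, 11]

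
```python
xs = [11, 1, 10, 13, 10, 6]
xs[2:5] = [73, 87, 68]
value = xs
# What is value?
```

xs starts as [11, 1, 10, 13, 10, 6] (length 6). The slice xs[2:5] covers indices [2, 3, 4] with values [10, 13, 10]. Replacing that slice with [73, 87, 68] (same length) produces [11, 1, 73, 87, 68, 6].

[11, 1, 73, 87, 68, 6]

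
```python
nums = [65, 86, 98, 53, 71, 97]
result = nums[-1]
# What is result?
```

nums has length 6. Negative index -1 maps to positive index 6 + (-1) = 5. nums[5] = 97.

97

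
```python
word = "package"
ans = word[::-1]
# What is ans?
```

word has length 7. The slice word[::-1] selects indices [6, 5, 4, 3, 2, 1, 0] (6->'e', 5->'g', 4->'a', 3->'k', 2->'c', 1->'a', 0->'p'), giving 'egakcap'.

'egakcap'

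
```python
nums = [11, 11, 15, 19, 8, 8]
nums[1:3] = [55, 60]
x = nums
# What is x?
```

nums starts as [11, 11, 15, 19, 8, 8] (length 6). The slice nums[1:3] covers indices [1, 2] with values [11, 15]. Replacing that slice with [55, 60] (same length) produces [11, 55, 60, 19, 8, 8].

[11, 55, 60, 19, 8, 8]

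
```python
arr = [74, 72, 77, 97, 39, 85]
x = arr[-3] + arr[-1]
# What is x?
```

arr has length 6. Negative index -3 maps to positive index 6 + (-3) = 3. arr[3] = 97.
arr has length 6. Negative index -1 maps to positive index 6 + (-1) = 5. arr[5] = 85.
Sum: 97 + 85 = 182.

182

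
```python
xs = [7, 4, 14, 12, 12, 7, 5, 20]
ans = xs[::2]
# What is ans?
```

xs has length 8. The slice xs[::2] selects indices [0, 2, 4, 6] (0->7, 2->14, 4->12, 6->5), giving [7, 14, 12, 5].

[7, 14, 12, 5]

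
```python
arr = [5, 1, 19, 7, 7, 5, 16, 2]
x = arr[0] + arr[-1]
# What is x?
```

arr has length 8. arr[0] = 5.
arr has length 8. Negative index -1 maps to positive index 8 + (-1) = 7. arr[7] = 2.
Sum: 5 + 2 = 7.

7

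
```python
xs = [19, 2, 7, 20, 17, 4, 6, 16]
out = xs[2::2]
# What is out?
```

xs has length 8. The slice xs[2::2] selects indices [2, 4, 6] (2->7, 4->17, 6->6), giving [7, 17, 6].

[7, 17, 6]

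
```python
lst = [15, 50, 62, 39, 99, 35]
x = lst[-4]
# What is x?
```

lst has length 6. Negative index -4 maps to positive index 6 + (-4) = 2. lst[2] = 62.

62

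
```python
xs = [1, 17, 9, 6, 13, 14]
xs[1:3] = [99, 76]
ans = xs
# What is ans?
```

xs starts as [1, 17, 9, 6, 13, 14] (length 6). The slice xs[1:3] covers indices [1, 2] with values [17, 9]. Replacing that slice with [99, 76] (same length) produces [1, 99, 76, 6, 13, 14].

[1, 99, 76, 6, 13, 14]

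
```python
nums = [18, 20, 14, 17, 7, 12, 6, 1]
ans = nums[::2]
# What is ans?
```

nums has length 8. The slice nums[::2] selects indices [0, 2, 4, 6] (0->18, 2->14, 4->7, 6->6), giving [18, 14, 7, 6].

[18, 14, 7, 6]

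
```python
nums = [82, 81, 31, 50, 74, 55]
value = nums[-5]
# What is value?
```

nums has length 6. Negative index -5 maps to positive index 6 + (-5) = 1. nums[1] = 81.

81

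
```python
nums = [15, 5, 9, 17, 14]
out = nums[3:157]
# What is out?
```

nums has length 5. The slice nums[3:157] selects indices [3, 4] (3->17, 4->14), giving [17, 14].

[17, 14]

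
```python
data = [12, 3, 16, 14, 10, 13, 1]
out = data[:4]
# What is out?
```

data has length 7. The slice data[:4] selects indices [0, 1, 2, 3] (0->12, 1->3, 2->16, 3->14), giving [12, 3, 16, 14].

[12, 3, 16, 14]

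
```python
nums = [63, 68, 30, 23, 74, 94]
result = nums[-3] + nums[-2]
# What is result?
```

nums has length 6. Negative index -3 maps to positive index 6 + (-3) = 3. nums[3] = 23.
nums has length 6. Negative index -2 maps to positive index 6 + (-2) = 4. nums[4] = 74.
Sum: 23 + 74 = 97.

97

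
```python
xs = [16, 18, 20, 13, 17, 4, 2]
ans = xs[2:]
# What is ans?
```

xs has length 7. The slice xs[2:] selects indices [2, 3, 4, 5, 6] (2->20, 3->13, 4->17, 5->4, 6->2), giving [20, 13, 17, 4, 2].

[20, 13, 17, 4, 2]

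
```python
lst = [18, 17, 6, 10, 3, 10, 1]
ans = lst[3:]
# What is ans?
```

lst has length 7. The slice lst[3:] selects indices [3, 4, 5, 6] (3->10, 4->3, 5->10, 6->1), giving [10, 3, 10, 1].

[10, 3, 10, 1]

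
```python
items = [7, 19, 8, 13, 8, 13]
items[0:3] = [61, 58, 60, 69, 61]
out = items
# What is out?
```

items starts as [7, 19, 8, 13, 8, 13] (length 6). The slice items[0:3] covers indices [0, 1, 2] with values [7, 19, 8]. Replacing that slice with [61, 58, 60, 69, 61] (different length) produces [61, 58, 60, 69, 61, 13, 8, 13].

[61, 58, 60, 69, 61, 13, 8, 13]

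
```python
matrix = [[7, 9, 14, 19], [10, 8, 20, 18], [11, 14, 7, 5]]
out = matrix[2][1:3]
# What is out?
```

matrix[2] = [11, 14, 7, 5]. matrix[2] has length 4. The slice matrix[2][1:3] selects indices [1, 2] (1->14, 2->7), giving [14, 7].

[14, 7]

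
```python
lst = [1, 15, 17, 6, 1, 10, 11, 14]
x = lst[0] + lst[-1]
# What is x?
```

lst has length 8. lst[0] = 1.
lst has length 8. Negative index -1 maps to positive index 8 + (-1) = 7. lst[7] = 14.
Sum: 1 + 14 = 15.

15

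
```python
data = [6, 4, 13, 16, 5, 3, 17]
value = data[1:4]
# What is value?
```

data has length 7. The slice data[1:4] selects indices [1, 2, 3] (1->4, 2->13, 3->16), giving [4, 13, 16].

[4, 13, 16]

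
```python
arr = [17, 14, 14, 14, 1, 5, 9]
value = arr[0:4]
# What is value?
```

arr has length 7. The slice arr[0:4] selects indices [0, 1, 2, 3] (0->17, 1->14, 2->14, 3->14), giving [17, 14, 14, 14].

[17, 14, 14, 14]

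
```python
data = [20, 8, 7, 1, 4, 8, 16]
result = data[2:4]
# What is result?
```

data has length 7. The slice data[2:4] selects indices [2, 3] (2->7, 3->1), giving [7, 1].

[7, 1]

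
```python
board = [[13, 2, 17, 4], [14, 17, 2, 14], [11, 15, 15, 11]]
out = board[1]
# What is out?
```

board has 3 rows. Row 1 is [14, 17, 2, 14].

[14, 17, 2, 14]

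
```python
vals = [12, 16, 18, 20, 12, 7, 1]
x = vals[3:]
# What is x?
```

vals has length 7. The slice vals[3:] selects indices [3, 4, 5, 6] (3->20, 4->12, 5->7, 6->1), giving [20, 12, 7, 1].

[20, 12, 7, 1]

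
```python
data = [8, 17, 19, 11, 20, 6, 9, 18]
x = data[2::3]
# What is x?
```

data has length 8. The slice data[2::3] selects indices [2, 5] (2->19, 5->6), giving [19, 6].

[19, 6]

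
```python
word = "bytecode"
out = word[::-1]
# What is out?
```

word has length 8. The slice word[::-1] selects indices [7, 6, 5, 4, 3, 2, 1, 0] (7->'e', 6->'d', 5->'o', 4->'c', 3->'e', 2->'t', 1->'y', 0->'b'), giving 'edocetyb'.

'edocetyb'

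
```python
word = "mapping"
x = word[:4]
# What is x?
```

word has length 7. The slice word[:4] selects indices [0, 1, 2, 3] (0->'m', 1->'a', 2->'p', 3->'p'), giving 'mapp'.

'mapp'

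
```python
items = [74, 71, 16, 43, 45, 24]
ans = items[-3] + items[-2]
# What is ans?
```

items has length 6. Negative index -3 maps to positive index 6 + (-3) = 3. items[3] = 43.
items has length 6. Negative index -2 maps to positive index 6 + (-2) = 4. items[4] = 45.
Sum: 43 + 45 = 88.

88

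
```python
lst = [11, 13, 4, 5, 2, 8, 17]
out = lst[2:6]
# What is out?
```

lst has length 7. The slice lst[2:6] selects indices [2, 3, 4, 5] (2->4, 3->5, 4->2, 5->8), giving [4, 5, 2, 8].

[4, 5, 2, 8]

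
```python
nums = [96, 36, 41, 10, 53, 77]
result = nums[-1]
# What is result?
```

nums has length 6. Negative index -1 maps to positive index 6 + (-1) = 5. nums[5] = 77.

77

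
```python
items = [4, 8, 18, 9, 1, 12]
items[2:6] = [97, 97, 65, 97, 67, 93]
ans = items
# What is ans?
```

items starts as [4, 8, 18, 9, 1, 12] (length 6). The slice items[2:6] covers indices [2, 3, 4, 5] with values [18, 9, 1, 12]. Replacing that slice with [97, 97, 65, 97, 67, 93] (different length) produces [4, 8, 97, 97, 65, 97, 67, 93].

[4, 8, 97, 97, 65, 97, 67, 93]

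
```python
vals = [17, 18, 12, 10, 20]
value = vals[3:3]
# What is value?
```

vals has length 5. The slice vals[3:3] resolves to an empty index range, so the result is [].

[]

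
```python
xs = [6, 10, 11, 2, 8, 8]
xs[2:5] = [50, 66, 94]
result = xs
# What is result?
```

xs starts as [6, 10, 11, 2, 8, 8] (length 6). The slice xs[2:5] covers indices [2, 3, 4] with values [11, 2, 8]. Replacing that slice with [50, 66, 94] (same length) produces [6, 10, 50, 66, 94, 8].

[6, 10, 50, 66, 94, 8]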